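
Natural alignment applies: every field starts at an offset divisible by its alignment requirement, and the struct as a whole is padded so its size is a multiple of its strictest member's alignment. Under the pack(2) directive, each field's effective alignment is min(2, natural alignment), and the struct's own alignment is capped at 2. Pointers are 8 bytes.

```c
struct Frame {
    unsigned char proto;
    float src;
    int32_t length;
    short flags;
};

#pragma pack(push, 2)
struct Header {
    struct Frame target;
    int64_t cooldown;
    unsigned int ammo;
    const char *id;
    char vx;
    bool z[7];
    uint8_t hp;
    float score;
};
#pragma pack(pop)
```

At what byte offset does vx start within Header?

Frame: 0..1  proto  (1B, 1-aligned); 1..4  -- padding (3B); 4..8  src  (4B, 4-aligned); 8..12  length  (4B, 4-aligned); 12..14  flags  (2B, 2-aligned); 14..16  -- tail padding (2B); sizeof = 16, alignof = 4
0..16  target  (16B, 2-aligned)
16..24  cooldown  (8B, 2-aligned)
24..28  ammo  (4B, 2-aligned)
28..36  id  (8B, 2-aligned)
36..37  vx  (1B, 1-aligned)

36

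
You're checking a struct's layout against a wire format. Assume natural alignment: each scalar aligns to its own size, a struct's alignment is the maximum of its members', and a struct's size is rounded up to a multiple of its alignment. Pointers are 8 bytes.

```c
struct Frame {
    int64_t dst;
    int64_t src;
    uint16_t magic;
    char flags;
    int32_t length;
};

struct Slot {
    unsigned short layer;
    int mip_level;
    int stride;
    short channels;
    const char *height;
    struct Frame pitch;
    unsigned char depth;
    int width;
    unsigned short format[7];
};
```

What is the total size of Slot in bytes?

72

Frame: @0: dst [8B, align 8] → 8; @8: src [8B, align 8] → 16; @16: magic [2B, align 2] → 18; @18: flags [1B, align 1] → 19; +1 pad (align 4); @20: length [4B, align 4] → 24; size 24, align 8
@0: layer [2B, align 2] → 2
+2 pad (align 4)
@4: mip_level [4B, align 4] → 8
@8: stride [4B, align 4] → 12
@12: channels [2B, align 2] → 14
+2 pad (align 8)
@16: height [8B, align 8] → 24
@24: pitch [24B, align 8] → 48
@48: depth [1B, align 1] → 49
+3 pad (align 4)
@52: width [4B, align 4] → 56
@56: format [14B, align 2] → 70
+2 tail pad (align 8)
size 72, align 8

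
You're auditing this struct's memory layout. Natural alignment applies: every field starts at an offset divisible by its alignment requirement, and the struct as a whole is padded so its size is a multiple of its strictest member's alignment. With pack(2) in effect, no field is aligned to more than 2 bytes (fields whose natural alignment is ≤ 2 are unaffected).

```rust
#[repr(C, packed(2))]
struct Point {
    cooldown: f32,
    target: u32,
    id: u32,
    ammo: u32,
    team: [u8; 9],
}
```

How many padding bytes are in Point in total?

cooldown at 0 (size 4, align 2) → ends 4
target at 4 (size 4, align 2) → ends 8
id at 8 (size 4, align 2) → ends 12
ammo at 12 (size 4, align 2) → ends 16
team at 16 (size 9, align 1) → ends 25
tail pad 1 to reach multiple of 2
total 26 bytes, alignment 2
data bytes 25, size 26 → padding 1

1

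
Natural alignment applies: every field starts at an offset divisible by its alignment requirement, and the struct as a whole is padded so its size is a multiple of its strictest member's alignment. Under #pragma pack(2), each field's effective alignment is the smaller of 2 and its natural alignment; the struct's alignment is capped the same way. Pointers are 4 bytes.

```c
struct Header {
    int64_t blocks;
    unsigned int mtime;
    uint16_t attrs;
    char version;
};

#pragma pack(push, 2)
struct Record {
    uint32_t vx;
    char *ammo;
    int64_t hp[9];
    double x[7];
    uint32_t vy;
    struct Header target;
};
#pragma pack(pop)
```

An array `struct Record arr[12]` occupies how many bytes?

1872

Header: @0: blocks [8B, align 8] → 8; @8: mtime [4B, align 4] → 12; @12: attrs [2B, align 2] → 14; @14: version [1B, align 1] → 15; +1 tail pad (align 8); size 16, align 8
@0: vx [4B, align 2] → 4
@4: ammo [4B, align 2] → 8
@8: hp [72B, align 2] → 80
@80: x [56B, align 2] → 136
@136: vy [4B, align 2] → 140
@140: target [16B, align 2] → 156
size 156, align 2
array of 12: 12 × 156 = 1872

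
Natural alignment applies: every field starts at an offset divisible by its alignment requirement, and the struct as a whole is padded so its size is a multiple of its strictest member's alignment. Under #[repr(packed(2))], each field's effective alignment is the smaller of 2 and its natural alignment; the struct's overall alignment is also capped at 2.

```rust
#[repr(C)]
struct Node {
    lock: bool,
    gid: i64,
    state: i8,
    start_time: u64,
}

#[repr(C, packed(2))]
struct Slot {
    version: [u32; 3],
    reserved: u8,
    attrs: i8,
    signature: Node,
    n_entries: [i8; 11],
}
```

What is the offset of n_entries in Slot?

Node: 0..1  lock  (1B, 1-aligned); 1..8  -- padding (7B); 8..16  gid  (8B, 8-aligned); 16..17  state  (1B, 1-aligned); 17..24  -- padding (7B); 24..32  start_time  (8B, 8-aligned); sizeof = 32, alignof = 8
0..12  version  (12B, 2-aligned)
12..13  reserved  (1B, 1-aligned)
13..14  attrs  (1B, 1-aligned)
14..46  signature  (32B, 2-aligned)
46..57  n_entries  (11B, 1-aligned)

46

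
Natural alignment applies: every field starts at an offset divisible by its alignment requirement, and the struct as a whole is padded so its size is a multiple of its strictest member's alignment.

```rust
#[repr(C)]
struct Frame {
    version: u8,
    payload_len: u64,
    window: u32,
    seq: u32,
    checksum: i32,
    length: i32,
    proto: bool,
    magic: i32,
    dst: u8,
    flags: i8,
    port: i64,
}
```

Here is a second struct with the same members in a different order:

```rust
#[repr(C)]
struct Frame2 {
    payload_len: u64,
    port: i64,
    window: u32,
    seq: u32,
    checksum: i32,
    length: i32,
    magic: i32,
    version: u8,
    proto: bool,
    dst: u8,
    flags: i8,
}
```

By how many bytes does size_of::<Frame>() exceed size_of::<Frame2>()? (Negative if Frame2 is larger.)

@0: version [1B, align 1] → 1
+7 pad (align 8)
@8: payload_len [8B, align 8] → 16
@16: window [4B, align 4] → 20
@20: seq [4B, align 4] → 24
@24: checksum [4B, align 4] → 28
@28: length [4B, align 4] → 32
@32: proto [1B, align 1] → 33
+3 pad (align 4)
@36: magic [4B, align 4] → 40
@40: dst [1B, align 1] → 41
@41: flags [1B, align 1] → 42
+6 pad (align 8)
@48: port [8B, align 8] → 56
size 56, align 8
— Frame2 —
@0: payload_len [8B, align 8] → 8
@8: port [8B, align 8] → 16
@16: window [4B, align 4] → 20
@20: seq [4B, align 4] → 24
@24: checksum [4B, align 4] → 28
@28: length [4B, align 4] → 32
@32: magic [4B, align 4] → 36
@36: version [1B, align 1] → 37
@37: proto [1B, align 1] → 38
@38: dst [1B, align 1] → 39
@39: flags [1B, align 1] → 40
size 40, align 8
56 − 40 = 16

16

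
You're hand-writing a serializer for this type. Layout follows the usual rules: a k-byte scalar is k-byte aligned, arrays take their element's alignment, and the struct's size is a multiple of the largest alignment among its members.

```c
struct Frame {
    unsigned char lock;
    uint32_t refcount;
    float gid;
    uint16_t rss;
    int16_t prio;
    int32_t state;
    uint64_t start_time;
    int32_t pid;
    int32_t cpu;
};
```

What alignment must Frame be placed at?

8

member alignments: lock=1, refcount=4, gid=4, rss=2, prio=2, state=4, start_time=8, pid=4, cpu=4
max = 8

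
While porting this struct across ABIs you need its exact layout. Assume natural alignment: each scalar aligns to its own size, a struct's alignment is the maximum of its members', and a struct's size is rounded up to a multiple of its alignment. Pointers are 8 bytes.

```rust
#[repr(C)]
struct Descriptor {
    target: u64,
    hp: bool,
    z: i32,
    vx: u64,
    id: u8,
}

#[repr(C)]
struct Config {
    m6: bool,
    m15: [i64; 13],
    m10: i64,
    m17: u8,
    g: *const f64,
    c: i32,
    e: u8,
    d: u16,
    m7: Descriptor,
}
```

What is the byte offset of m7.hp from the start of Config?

Descriptor: target at 0 (size 8, align 8) → ends 8; hp at 8 (size 1, align 1) → ends 9; pad 3 to align 4 for z; z at 12 (size 4, align 4) → ends 16; vx at 16 (size 8, align 8) → ends 24; id at 24 (size 1, align 1) → ends 25; tail pad 7 to reach multiple of 8; total 32 bytes, alignment 8
m6 at 0 (size 1, align 1) → ends 1
pad 7 to align 8 for m15
m15 at 8 (size 104, align 8) → ends 112
m10 at 112 (size 8, align 8) → ends 120
m17 at 120 (size 1, align 1) → ends 121
pad 7 to align 8 for g
g at 128 (size 8, align 8) → ends 136
c at 136 (size 4, align 4) → ends 140
e at 140 (size 1, align 1) → ends 141
pad 1 to align 2 for d
d at 142 (size 2, align 2) → ends 144
m7 at 144 (size 32, align 8) → ends 176
within Descriptor: hp at 8
144 + 8 = 152

152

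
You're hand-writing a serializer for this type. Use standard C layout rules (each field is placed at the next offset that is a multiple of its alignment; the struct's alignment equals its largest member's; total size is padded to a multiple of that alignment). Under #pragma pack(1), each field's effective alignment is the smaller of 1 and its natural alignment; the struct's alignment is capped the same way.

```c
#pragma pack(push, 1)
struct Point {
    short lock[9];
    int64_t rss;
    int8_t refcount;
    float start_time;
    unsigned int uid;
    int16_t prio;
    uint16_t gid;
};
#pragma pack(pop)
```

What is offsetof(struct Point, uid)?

31

lock at 0 (size 18, align 1) → ends 18
rss at 18 (size 8, align 1) → ends 26
refcount at 26 (size 1, align 1) → ends 27
start_time at 27 (size 4, align 1) → ends 31
uid at 31 (size 4, align 1) → ends 35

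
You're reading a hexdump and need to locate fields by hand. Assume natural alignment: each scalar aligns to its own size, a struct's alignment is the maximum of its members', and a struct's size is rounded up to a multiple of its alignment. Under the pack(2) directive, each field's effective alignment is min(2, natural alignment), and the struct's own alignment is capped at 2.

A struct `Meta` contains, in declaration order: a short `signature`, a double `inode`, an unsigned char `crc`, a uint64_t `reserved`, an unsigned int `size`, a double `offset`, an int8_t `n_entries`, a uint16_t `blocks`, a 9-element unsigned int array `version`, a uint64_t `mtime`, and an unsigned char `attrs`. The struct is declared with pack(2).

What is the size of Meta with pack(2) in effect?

82

0..2  signature  (2B, 2-aligned)
2..10  inode  (8B, 2-aligned)
10..11  crc  (1B, 1-aligned)
11..12  -- padding (1B)
12..20  reserved  (8B, 2-aligned)
20..24  size  (4B, 2-aligned)
24..32  offset  (8B, 2-aligned)
32..33  n_entries  (1B, 1-aligned)
33..34  -- padding (1B)
34..36  blocks  (2B, 2-aligned)
36..72  version  (36B, 2-aligned)
72..80  mtime  (8B, 2-aligned)
80..81  attrs  (1B, 1-aligned)
81..82  -- tail padding (1B)
sizeof = 82, alignof = 2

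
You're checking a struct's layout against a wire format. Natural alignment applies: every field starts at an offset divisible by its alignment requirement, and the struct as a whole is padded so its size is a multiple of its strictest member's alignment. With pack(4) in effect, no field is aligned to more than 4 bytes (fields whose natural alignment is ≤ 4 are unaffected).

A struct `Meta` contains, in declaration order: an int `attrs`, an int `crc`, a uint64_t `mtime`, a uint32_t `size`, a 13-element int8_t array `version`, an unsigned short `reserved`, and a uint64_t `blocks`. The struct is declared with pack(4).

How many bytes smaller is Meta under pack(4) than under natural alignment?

4

natural layout:
  attrs at 0 (size 4, align 4) → ends 4
  crc at 4 (size 4, align 4) → ends 8
  mtime at 8 (size 8, align 8) → ends 16
  size at 16 (size 4, align 4) → ends 20
  version at 20 (size 13, align 1) → ends 33
  pad 1 to align 2 for reserved
  reserved at 34 (size 2, align 2) → ends 36
  pad 4 to align 8 for blocks
  blocks at 40 (size 8, align 8) → ends 48
  total 48 bytes, alignment 8
packed(4) layout:
  attrs at 0 (size 4, align 4) → ends 4
  crc at 4 (size 4, align 4) → ends 8
  mtime at 8 (size 8, align 4) → ends 16
  size at 16 (size 4, align 4) → ends 20
  version at 20 (size 13, align 1) → ends 33
  pad 1 to align 2 for reserved
  reserved at 34 (size 2, align 2) → ends 36
  blocks at 36 (size 8, align 4) → ends 44
  total 44 bytes, alignment 4
48 − 44 = 4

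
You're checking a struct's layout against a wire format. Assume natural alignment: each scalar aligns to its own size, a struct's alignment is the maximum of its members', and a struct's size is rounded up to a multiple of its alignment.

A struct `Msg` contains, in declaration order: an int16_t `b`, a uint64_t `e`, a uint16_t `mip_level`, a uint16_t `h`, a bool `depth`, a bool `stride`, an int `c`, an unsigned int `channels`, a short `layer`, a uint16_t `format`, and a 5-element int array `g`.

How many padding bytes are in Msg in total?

0..2  b  (2B, 2-aligned)
2..8  -- padding (6B)
8..16  e  (8B, 8-aligned)
16..18  mip_level  (2B, 2-aligned)
18..20  h  (2B, 2-aligned)
20..21  depth  (1B, 1-aligned)
21..22  stride  (1B, 1-aligned)
22..24  -- padding (2B)
24..28  c  (4B, 4-aligned)
28..32  channels  (4B, 4-aligned)
32..34  layer  (2B, 2-aligned)
34..36  format  (2B, 2-aligned)
36..56  g  (20B, 4-aligned)
sizeof = 56, alignof = 8
data bytes 48, size 56 → padding 8

8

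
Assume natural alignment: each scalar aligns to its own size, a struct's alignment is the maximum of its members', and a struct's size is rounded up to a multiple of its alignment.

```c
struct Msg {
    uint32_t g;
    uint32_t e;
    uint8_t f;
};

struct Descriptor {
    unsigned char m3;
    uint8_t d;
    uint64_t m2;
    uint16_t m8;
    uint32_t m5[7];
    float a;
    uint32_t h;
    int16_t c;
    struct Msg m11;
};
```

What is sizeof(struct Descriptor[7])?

504

Msg: @0: g [4B, align 4] → 4; @4: e [4B, align 4] → 8; @8: f [1B, align 1] → 9; +3 tail pad (align 4); size 12, align 4
@0: m3 [1B, align 1] → 1
@1: d [1B, align 1] → 2
+6 pad (align 8)
@8: m2 [8B, align 8] → 16
@16: m8 [2B, align 2] → 18
+2 pad (align 4)
@20: m5 [28B, align 4] → 48
@48: a [4B, align 4] → 52
@52: h [4B, align 4] → 56
@56: c [2B, align 2] → 58
+2 pad (align 4)
@60: m11 [12B, align 4] → 72
size 72, align 8
array of 7: 7 × 72 = 504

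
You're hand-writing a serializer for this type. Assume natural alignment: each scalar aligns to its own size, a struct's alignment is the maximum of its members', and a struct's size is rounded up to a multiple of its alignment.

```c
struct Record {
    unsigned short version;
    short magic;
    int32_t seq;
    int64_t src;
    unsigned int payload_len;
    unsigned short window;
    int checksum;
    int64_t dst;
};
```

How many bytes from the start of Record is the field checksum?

version at 0 (size 2, align 2) → ends 2
magic at 2 (size 2, align 2) → ends 4
seq at 4 (size 4, align 4) → ends 8
src at 8 (size 8, align 8) → ends 16
payload_len at 16 (size 4, align 4) → ends 20
window at 20 (size 2, align 2) → ends 22
pad 2 to align 4 for checksum
checksum at 24 (size 4, align 4) → ends 28

24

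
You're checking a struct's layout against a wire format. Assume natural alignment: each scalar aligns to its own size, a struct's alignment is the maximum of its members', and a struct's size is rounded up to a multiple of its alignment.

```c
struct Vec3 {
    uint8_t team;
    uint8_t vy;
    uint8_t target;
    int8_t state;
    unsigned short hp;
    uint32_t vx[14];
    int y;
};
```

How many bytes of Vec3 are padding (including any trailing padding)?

2

0..1  team  (1B, 1-aligned)
1..2  vy  (1B, 1-aligned)
2..3  target  (1B, 1-aligned)
3..4  state  (1B, 1-aligned)
4..6  hp  (2B, 2-aligned)
6..8  -- padding (2B)
8..64  vx  (56B, 4-aligned)
64..68  y  (4B, 4-aligned)
sizeof = 68, alignof = 4
data bytes 66, size 68 → padding 2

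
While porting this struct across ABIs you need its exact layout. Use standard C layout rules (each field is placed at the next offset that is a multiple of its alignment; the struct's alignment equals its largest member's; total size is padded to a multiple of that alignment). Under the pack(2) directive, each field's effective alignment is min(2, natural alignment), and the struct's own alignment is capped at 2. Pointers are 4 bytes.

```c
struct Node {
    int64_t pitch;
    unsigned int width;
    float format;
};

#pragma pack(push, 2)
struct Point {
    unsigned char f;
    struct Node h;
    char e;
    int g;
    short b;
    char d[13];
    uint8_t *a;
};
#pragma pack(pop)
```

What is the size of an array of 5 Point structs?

Node: pitch at 0 (size 8, align 8) → ends 8; width at 8 (size 4, align 4) → ends 12; format at 12 (size 4, align 4) → ends 16; total 16 bytes, alignment 8
f at 0 (size 1, align 1) → ends 1
pad 1 to align 2 for h
h at 2 (size 16, align 2) → ends 18
e at 18 (size 1, align 1) → ends 19
pad 1 to align 2 for g
g at 20 (size 4, align 2) → ends 24
b at 24 (size 2, align 2) → ends 26
d at 26 (size 13, align 1) → ends 39
pad 1 to align 2 for a
a at 40 (size 4, align 2) → ends 44
total 44 bytes, alignment 2
array of 5: 5 × 44 = 220

220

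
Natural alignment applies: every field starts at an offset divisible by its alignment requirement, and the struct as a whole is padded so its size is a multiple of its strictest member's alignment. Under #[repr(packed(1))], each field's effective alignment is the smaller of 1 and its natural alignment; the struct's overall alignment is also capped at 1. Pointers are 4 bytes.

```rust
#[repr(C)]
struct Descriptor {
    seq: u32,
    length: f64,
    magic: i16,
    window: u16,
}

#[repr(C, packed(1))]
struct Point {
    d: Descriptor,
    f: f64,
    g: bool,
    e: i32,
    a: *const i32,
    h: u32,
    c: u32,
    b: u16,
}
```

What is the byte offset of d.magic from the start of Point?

16

Descriptor: seq at 0 (size 4, align 4) → ends 4; pad 4 to align 8 for length; length at 8 (size 8, align 8) → ends 16; magic at 16 (size 2, align 2) → ends 18; window at 18 (size 2, align 2) → ends 20; tail pad 4 to reach multiple of 8; total 24 bytes, alignment 8
d at 0 (size 24, align 1) → ends 24
within Descriptor: magic at 16
0 + 16 = 16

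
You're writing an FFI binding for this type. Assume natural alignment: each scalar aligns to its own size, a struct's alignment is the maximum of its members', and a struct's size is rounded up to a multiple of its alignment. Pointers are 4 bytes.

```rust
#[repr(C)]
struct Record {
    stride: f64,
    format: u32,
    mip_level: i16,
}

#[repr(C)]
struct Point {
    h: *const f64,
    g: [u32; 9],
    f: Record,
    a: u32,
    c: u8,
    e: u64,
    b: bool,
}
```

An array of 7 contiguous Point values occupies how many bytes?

560

Record: 0..8  stride  (8B, 8-aligned); 8..12  format  (4B, 4-aligned); 12..14  mip_level  (2B, 2-aligned); 14..16  -- tail padding (2B); sizeof = 16, alignof = 8
0..4  h  (4B, 4-aligned)
4..40  g  (36B, 4-aligned)
40..56  f  (16B, 8-aligned)
56..60  a  (4B, 4-aligned)
60..61  c  (1B, 1-aligned)
61..64  -- padding (3B)
64..72  e  (8B, 8-aligned)
72..73  b  (1B, 1-aligned)
73..80  -- tail padding (7B)
sizeof = 80, alignof = 8
array of 7: 7 × 80 = 560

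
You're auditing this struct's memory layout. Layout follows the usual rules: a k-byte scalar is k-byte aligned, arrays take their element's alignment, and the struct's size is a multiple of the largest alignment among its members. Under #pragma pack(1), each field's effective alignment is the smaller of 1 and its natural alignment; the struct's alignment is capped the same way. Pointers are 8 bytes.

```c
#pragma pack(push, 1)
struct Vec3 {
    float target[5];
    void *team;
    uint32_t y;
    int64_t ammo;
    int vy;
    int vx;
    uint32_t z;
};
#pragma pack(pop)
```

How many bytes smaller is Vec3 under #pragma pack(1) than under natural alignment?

12

natural layout:
  @0: target [20B, align 4] → 20
  +4 pad (align 8)
  @24: team [8B, align 8] → 32
  @32: y [4B, align 4] → 36
  +4 pad (align 8)
  @40: ammo [8B, align 8] → 48
  @48: vy [4B, align 4] → 52
  @52: vx [4B, align 4] → 56
  @56: z [4B, align 4] → 60
  +4 tail pad (align 8)
  size 64, align 8
packed(1) layout:
  @0: target [20B, align 1] → 20
  @20: team [8B, align 1] → 28
  @28: y [4B, align 1] → 32
  @32: ammo [8B, align 1] → 40
  @40: vy [4B, align 1] → 44
  @44: vx [4B, align 1] → 48
  @48: z [4B, align 1] → 52
  size 52, align 1
64 − 52 = 12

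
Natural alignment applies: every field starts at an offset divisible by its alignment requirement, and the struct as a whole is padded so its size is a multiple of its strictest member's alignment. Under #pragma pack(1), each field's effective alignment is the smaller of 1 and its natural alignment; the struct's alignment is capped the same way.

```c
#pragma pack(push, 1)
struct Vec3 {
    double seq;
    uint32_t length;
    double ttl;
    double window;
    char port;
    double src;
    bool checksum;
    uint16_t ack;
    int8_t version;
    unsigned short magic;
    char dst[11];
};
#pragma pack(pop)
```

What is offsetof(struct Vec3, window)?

20

seq at 0 (size 8, align 1) → ends 8
length at 8 (size 4, align 1) → ends 12
ttl at 12 (size 8, align 1) → ends 20
window at 20 (size 8, align 1) → ends 28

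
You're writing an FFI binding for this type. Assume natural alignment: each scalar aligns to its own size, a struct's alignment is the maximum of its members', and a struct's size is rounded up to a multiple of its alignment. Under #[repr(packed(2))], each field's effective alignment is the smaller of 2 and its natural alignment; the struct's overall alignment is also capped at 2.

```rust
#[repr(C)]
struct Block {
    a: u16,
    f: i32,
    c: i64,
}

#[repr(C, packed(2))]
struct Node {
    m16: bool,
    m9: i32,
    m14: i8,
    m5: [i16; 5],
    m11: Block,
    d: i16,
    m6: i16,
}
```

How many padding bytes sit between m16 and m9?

1

Block: a at 0 (size 2, align 2) → ends 2; pad 2 to align 4 for f; f at 4 (size 4, align 4) → ends 8; c at 8 (size 8, align 8) → ends 16; total 16 bytes, alignment 8
m16 at 0 (size 1, align 1) → ends 1
pad 1 to align 2 for m9
m9 at 2 (size 4, align 2) → ends 6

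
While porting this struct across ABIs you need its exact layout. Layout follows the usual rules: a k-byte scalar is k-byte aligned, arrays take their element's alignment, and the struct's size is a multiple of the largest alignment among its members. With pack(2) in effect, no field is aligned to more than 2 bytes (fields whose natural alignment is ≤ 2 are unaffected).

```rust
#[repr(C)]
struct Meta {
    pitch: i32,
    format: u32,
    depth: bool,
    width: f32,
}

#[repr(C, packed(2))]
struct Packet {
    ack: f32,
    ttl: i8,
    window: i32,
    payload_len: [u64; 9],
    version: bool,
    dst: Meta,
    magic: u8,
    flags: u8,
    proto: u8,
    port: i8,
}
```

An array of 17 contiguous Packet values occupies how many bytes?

1768

Meta: 0..4  pitch  (4B, 4-aligned); 4..8  format  (4B, 4-aligned); 8..9  depth  (1B, 1-aligned); 9..12  -- padding (3B); 12..16  width  (4B, 4-aligned); sizeof = 16, alignof = 4
0..4  ack  (4B, 2-aligned)
4..5  ttl  (1B, 1-aligned)
5..6  -- padding (1B)
6..10  window  (4B, 2-aligned)
10..82  payload_len  (72B, 2-aligned)
82..83  version  (1B, 1-aligned)
83..84  -- padding (1B)
84..100  dst  (16B, 2-aligned)
100..101  magic  (1B, 1-aligned)
101..102  flags  (1B, 1-aligned)
102..103  proto  (1B, 1-aligned)
103..104  port  (1B, 1-aligned)
sizeof = 104, alignof = 2
array of 17: 17 × 104 = 1768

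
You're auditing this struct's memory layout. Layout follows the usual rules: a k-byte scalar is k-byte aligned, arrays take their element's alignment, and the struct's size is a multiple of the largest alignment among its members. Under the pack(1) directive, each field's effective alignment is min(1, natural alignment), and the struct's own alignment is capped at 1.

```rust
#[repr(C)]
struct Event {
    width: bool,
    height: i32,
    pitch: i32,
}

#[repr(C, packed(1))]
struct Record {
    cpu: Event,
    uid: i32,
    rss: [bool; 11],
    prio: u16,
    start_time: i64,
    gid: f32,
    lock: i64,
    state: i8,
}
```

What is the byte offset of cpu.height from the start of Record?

Event: 0..1  width  (1B, 1-aligned); 1..4  -- padding (3B); 4..8  height  (4B, 4-aligned); 8..12  pitch  (4B, 4-aligned); sizeof = 12, alignof = 4
0..12  cpu  (12B, 1-aligned)
within Event: height at 4
0 + 4 = 4

4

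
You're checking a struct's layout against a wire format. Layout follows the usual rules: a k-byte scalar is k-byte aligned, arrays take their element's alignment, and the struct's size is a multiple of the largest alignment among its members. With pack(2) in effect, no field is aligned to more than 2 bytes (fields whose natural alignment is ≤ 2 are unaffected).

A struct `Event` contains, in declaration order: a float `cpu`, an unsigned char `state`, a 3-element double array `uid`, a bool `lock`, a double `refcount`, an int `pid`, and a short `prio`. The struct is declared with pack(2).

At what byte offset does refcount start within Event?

32

cpu at 0 (size 4, align 2) → ends 4
state at 4 (size 1, align 1) → ends 5
pad 1 to align 2 for uid
uid at 6 (size 24, align 2) → ends 30
lock at 30 (size 1, align 1) → ends 31
pad 1 to align 2 for refcount
refcount at 32 (size 8, align 2) → ends 40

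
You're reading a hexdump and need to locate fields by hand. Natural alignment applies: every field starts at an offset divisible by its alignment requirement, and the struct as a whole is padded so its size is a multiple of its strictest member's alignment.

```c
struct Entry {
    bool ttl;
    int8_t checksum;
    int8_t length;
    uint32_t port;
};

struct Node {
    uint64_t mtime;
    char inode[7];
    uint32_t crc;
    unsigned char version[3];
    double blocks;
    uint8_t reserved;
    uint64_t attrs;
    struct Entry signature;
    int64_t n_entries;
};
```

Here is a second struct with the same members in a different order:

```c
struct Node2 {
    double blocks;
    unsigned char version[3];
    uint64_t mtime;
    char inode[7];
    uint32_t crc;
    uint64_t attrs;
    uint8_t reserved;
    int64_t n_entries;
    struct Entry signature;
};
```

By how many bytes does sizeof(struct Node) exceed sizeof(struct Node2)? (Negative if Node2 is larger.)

-8

Entry: 0..1  ttl  (1B, 1-aligned); 1..2  checksum  (1B, 1-aligned); 2..3  length  (1B, 1-aligned); 3..4  -- padding (1B); 4..8  port  (4B, 4-aligned); sizeof = 8, alignof = 4
0..8  mtime  (8B, 8-aligned)
8..15  inode  (7B, 1-aligned)
15..16  -- padding (1B)
16..20  crc  (4B, 4-aligned)
20..23  version  (3B, 1-aligned)
23..24  -- padding (1B)
24..32  blocks  (8B, 8-aligned)
32..33  reserved  (1B, 1-aligned)
33..40  -- padding (7B)
40..48  attrs  (8B, 8-aligned)
48..56  signature  (8B, 4-aligned)
56..64  n_entries  (8B, 8-aligned)
sizeof = 64, alignof = 8
— Node2 —
0..8  blocks  (8B, 8-aligned)
8..11  version  (3B, 1-aligned)
11..16  -- padding (5B)
16..24  mtime  (8B, 8-aligned)
24..31  inode  (7B, 1-aligned)
31..32  -- padding (1B)
32..36  crc  (4B, 4-aligned)
36..40  -- padding (4B)
40..48  attrs  (8B, 8-aligned)
48..49  reserved  (1B, 1-aligned)
49..56  -- padding (7B)
56..64  n_entries  (8B, 8-aligned)
64..72  signature  (8B, 4-aligned)
sizeof = 72, alignof = 8
64 − 72 = -8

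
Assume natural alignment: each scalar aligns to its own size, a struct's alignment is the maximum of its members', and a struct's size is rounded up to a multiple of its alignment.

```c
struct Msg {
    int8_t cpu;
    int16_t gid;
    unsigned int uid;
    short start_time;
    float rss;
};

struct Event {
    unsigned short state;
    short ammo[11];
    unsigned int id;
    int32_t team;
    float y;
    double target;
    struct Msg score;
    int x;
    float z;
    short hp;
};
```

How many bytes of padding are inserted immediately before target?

4

Msg: cpu at 0 (size 1, align 1) → ends 1; pad 1 to align 2 for gid; gid at 2 (size 2, align 2) → ends 4; uid at 4 (size 4, align 4) → ends 8; start_time at 8 (size 2, align 2) → ends 10; pad 2 to align 4 for rss; rss at 12 (size 4, align 4) → ends 16; total 16 bytes, alignment 4
state at 0 (size 2, align 2) → ends 2
ammo at 2 (size 22, align 2) → ends 24
id at 24 (size 4, align 4) → ends 28
team at 28 (size 4, align 4) → ends 32
y at 32 (size 4, align 4) → ends 36
pad 4 to align 8 for target
target at 40 (size 8, align 8) → ends 48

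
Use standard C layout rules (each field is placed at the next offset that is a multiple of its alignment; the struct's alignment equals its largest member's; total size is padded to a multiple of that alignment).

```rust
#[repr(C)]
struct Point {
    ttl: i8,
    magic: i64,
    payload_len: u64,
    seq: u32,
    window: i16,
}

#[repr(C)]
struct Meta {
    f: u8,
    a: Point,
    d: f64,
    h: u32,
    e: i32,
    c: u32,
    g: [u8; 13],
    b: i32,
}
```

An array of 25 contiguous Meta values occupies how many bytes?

Point: ttl at 0 (size 1, align 1) → ends 1; pad 7 to align 8 for magic; magic at 8 (size 8, align 8) → ends 16; payload_len at 16 (size 8, align 8) → ends 24; seq at 24 (size 4, align 4) → ends 28; window at 28 (size 2, align 2) → ends 30; tail pad 2 to reach multiple of 8; total 32 bytes, alignment 8
f at 0 (size 1, align 1) → ends 1
pad 7 to align 8 for a
a at 8 (size 32, align 8) → ends 40
d at 40 (size 8, align 8) → ends 48
h at 48 (size 4, align 4) → ends 52
e at 52 (size 4, align 4) → ends 56
c at 56 (size 4, align 4) → ends 60
g at 60 (size 13, align 1) → ends 73
pad 3 to align 4 for b
b at 76 (size 4, align 4) → ends 80
total 80 bytes, alignment 8
array of 25: 25 × 80 = 2000

2000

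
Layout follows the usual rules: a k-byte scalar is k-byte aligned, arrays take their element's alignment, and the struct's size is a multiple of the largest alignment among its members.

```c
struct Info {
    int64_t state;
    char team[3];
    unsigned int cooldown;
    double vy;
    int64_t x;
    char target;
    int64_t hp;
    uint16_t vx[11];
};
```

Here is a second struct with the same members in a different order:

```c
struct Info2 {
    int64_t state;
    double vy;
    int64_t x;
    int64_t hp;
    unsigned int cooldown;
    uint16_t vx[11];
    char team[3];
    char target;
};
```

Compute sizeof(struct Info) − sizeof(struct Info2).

state at 0 (size 8, align 8) → ends 8
team at 8 (size 3, align 1) → ends 11
pad 1 to align 4 for cooldown
cooldown at 12 (size 4, align 4) → ends 16
vy at 16 (size 8, align 8) → ends 24
x at 24 (size 8, align 8) → ends 32
target at 32 (size 1, align 1) → ends 33
pad 7 to align 8 for hp
hp at 40 (size 8, align 8) → ends 48
vx at 48 (size 22, align 2) → ends 70
tail pad 2 to reach multiple of 8
total 72 bytes, alignment 8
— Info2 —
state at 0 (size 8, align 8) → ends 8
vy at 8 (size 8, align 8) → ends 16
x at 16 (size 8, align 8) → ends 24
hp at 24 (size 8, align 8) → ends 32
cooldown at 32 (size 4, align 4) → ends 36
vx at 36 (size 22, align 2) → ends 58
team at 58 (size 3, align 1) → ends 61
target at 61 (size 1, align 1) → ends 62
tail pad 2 to reach multiple of 8
total 64 bytes, alignment 8
72 − 64 = 8

8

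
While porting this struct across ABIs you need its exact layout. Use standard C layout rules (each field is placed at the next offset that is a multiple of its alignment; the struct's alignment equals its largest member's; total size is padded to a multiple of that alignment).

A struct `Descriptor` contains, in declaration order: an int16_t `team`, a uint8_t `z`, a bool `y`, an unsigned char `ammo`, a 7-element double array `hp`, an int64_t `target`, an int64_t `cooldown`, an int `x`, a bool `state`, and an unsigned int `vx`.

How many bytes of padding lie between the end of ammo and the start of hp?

team at 0 (size 2, align 2) → ends 2
z at 2 (size 1, align 1) → ends 3
y at 3 (size 1, align 1) → ends 4
ammo at 4 (size 1, align 1) → ends 5
pad 3 to align 8 for hp
hp at 8 (size 56, align 8) → ends 64

3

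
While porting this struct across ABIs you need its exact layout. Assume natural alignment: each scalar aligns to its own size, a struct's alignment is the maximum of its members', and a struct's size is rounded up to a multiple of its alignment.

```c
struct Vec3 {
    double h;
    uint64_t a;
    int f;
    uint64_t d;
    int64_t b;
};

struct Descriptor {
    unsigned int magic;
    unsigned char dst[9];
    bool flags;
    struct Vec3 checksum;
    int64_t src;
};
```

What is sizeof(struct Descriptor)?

Vec3: h at 0 (size 8, align 8) → ends 8; a at 8 (size 8, align 8) → ends 16; f at 16 (size 4, align 4) → ends 20; pad 4 to align 8 for d; d at 24 (size 8, align 8) → ends 32; b at 32 (size 8, align 8) → ends 40; total 40 bytes, alignment 8
magic at 0 (size 4, align 4) → ends 4
dst at 4 (size 9, align 1) → ends 13
flags at 13 (size 1, align 1) → ends 14
pad 2 to align 8 for checksum
checksum at 16 (size 40, align 8) → ends 56
src at 56 (size 8, align 8) → ends 64
total 64 bytes, alignment 8

64 bytes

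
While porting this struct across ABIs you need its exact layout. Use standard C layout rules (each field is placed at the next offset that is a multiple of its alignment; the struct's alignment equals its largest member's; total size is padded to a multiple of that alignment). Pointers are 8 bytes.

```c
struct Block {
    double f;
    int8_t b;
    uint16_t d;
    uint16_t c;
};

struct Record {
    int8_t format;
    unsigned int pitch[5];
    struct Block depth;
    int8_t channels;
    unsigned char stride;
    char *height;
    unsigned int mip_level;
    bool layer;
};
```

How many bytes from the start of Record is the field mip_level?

Block: 0..8  f  (8B, 8-aligned); 8..9  b  (1B, 1-aligned); 9..10  -- padding (1B); 10..12  d  (2B, 2-aligned); 12..14  c  (2B, 2-aligned); 14..16  -- tail padding (2B); sizeof = 16, alignof = 8
0..1  format  (1B, 1-aligned)
1..4  -- padding (3B)
4..24  pitch  (20B, 4-aligned)
24..40  depth  (16B, 8-aligned)
40..41  channels  (1B, 1-aligned)
41..42  stride  (1B, 1-aligned)
42..48  -- padding (6B)
48..56  height  (8B, 8-aligned)
56..60  mip_level  (4B, 4-aligned)

56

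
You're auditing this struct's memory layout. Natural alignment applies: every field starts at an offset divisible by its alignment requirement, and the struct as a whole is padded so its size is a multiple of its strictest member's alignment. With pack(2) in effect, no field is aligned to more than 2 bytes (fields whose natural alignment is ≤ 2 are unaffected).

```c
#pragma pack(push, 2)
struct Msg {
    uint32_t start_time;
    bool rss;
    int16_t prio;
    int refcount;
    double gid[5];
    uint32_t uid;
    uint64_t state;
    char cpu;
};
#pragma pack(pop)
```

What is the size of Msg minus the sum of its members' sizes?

2

start_time at 0 (size 4, align 2) → ends 4
rss at 4 (size 1, align 1) → ends 5
pad 1 to align 2 for prio
prio at 6 (size 2, align 2) → ends 8
refcount at 8 (size 4, align 2) → ends 12
gid at 12 (size 40, align 2) → ends 52
uid at 52 (size 4, align 2) → ends 56
state at 56 (size 8, align 2) → ends 64
cpu at 64 (size 1, align 1) → ends 65
tail pad 1 to reach multiple of 2
total 66 bytes, alignment 2
data bytes 64, size 66 → padding 2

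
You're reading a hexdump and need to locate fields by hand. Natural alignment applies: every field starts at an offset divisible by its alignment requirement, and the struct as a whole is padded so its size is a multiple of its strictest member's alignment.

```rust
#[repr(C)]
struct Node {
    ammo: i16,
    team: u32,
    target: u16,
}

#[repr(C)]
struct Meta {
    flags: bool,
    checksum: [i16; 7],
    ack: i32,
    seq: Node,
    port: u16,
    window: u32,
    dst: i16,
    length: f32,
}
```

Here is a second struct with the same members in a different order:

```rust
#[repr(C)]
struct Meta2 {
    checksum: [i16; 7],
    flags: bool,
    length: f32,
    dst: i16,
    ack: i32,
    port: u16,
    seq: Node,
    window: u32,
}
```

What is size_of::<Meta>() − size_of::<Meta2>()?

Node: @0: ammo [2B, align 2] → 2; +2 pad (align 4); @4: team [4B, align 4] → 8; @8: target [2B, align 2] → 10; +2 tail pad (align 4); size 12, align 4
@0: flags [1B, align 1] → 1
+1 pad (align 2)
@2: checksum [14B, align 2] → 16
@16: ack [4B, align 4] → 20
@20: seq [12B, align 4] → 32
@32: port [2B, align 2] → 34
+2 pad (align 4)
@36: window [4B, align 4] → 40
@40: dst [2B, align 2] → 42
+2 pad (align 4)
@44: length [4B, align 4] → 48
size 48, align 4
— Meta2 —
@0: checksum [14B, align 2] → 14
@14: flags [1B, align 1] → 15
+1 pad (align 4)
@16: length [4B, align 4] → 20
@20: dst [2B, align 2] → 22
+2 pad (align 4)
@24: ack [4B, align 4] → 28
@28: port [2B, align 2] → 30
+2 pad (align 4)
@32: seq [12B, align 4] → 44
@44: window [4B, align 4] → 48
size 48, align 4
48 − 48 = 0

0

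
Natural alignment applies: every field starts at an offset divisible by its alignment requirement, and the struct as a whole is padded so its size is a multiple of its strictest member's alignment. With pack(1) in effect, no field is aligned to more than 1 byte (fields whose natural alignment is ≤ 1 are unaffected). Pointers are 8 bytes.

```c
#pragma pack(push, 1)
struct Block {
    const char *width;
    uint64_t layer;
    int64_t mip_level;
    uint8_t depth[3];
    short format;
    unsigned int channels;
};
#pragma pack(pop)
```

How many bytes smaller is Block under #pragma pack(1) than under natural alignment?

natural layout:
  0..8  width  (8B, 8-aligned)
  8..16  layer  (8B, 8-aligned)
  16..24  mip_level  (8B, 8-aligned)
  24..27  depth  (3B, 1-aligned)
  27..28  -- padding (1B)
  28..30  format  (2B, 2-aligned)
  30..32  -- padding (2B)
  32..36  channels  (4B, 4-aligned)
  36..40  -- tail padding (4B)
  sizeof = 40, alignof = 8
packed(1) layout:
  0..8  width  (8B, 1-aligned)
  8..16  layer  (8B, 1-aligned)
  16..24  mip_level  (8B, 1-aligned)
  24..27  depth  (3B, 1-aligned)
  27..29  format  (2B, 1-aligned)
  29..33  channels  (4B, 1-aligned)
  sizeof = 33, alignof = 1
40 − 33 = 7

7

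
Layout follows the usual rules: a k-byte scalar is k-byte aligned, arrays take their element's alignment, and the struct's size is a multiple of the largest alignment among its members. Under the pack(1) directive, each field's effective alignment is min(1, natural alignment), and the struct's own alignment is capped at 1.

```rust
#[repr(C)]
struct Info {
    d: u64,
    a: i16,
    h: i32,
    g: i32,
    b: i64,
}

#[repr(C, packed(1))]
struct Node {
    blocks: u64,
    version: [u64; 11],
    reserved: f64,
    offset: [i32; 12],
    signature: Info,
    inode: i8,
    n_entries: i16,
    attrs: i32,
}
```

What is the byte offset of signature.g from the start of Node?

168

Info: 0..8  d  (8B, 8-aligned); 8..10  a  (2B, 2-aligned); 10..12  -- padding (2B); 12..16  h  (4B, 4-aligned); 16..20  g  (4B, 4-aligned); 20..24  -- padding (4B); 24..32  b  (8B, 8-aligned); sizeof = 32, alignof = 8
0..8  blocks  (8B, 1-aligned)
8..96  version  (88B, 1-aligned)
96..104  reserved  (8B, 1-aligned)
104..152  offset  (48B, 1-aligned)
152..184  signature  (32B, 1-aligned)
within Info: g at 16
152 + 16 = 168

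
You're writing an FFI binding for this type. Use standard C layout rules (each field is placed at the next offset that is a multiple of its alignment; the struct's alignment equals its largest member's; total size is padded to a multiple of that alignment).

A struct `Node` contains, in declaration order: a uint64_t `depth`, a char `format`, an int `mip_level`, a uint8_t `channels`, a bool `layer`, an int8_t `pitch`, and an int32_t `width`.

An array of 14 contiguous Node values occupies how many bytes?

0..8  depth  (8B, 8-aligned)
8..9  format  (1B, 1-aligned)
9..12  -- padding (3B)
12..16  mip_level  (4B, 4-aligned)
16..17  channels  (1B, 1-aligned)
17..18  layer  (1B, 1-aligned)
18..19  pitch  (1B, 1-aligned)
19..20  -- padding (1B)
20..24  width  (4B, 4-aligned)
sizeof = 24, alignof = 8
array of 14: 14 × 24 = 336

336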